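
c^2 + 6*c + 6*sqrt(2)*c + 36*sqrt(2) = (c + 6)*(c + 6*sqrt(2))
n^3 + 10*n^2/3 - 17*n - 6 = (n - 3)*(n + 1/3)*(n + 6)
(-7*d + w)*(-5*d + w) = 35*d^2 - 12*d*w + w^2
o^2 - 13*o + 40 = (o - 8)*(o - 5)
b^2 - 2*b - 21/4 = (b - 7/2)*(b + 3/2)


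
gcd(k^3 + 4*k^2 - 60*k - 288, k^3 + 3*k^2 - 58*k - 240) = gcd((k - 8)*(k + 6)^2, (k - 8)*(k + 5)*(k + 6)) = k^2 - 2*k - 48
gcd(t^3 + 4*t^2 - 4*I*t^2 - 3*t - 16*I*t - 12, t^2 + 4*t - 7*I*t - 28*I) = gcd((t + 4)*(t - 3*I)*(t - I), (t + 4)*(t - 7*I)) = t + 4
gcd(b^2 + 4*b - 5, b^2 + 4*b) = 1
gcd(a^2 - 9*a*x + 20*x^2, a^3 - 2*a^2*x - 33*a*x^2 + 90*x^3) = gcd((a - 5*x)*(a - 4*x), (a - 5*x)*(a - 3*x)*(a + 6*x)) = -a + 5*x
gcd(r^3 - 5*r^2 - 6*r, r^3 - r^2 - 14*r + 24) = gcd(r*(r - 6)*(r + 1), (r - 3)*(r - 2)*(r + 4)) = 1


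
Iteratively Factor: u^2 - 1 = (u + 1)*(u - 1)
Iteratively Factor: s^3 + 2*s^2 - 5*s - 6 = (s + 1)*(s^2 + s - 6) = (s + 1)*(s + 3)*(s - 2)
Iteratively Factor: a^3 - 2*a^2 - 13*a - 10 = (a + 1)*(a^2 - 3*a - 10) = (a + 1)*(a + 2)*(a - 5)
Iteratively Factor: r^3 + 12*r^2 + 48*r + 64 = (r + 4)*(r^2 + 8*r + 16) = (r + 4)^2*(r + 4)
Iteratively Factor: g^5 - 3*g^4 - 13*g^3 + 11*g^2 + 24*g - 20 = (g + 2)*(g^4 - 5*g^3 - 3*g^2 + 17*g - 10) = (g - 1)*(g + 2)*(g^3 - 4*g^2 - 7*g + 10) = (g - 1)^2*(g + 2)*(g^2 - 3*g - 10) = (g - 1)^2*(g + 2)^2*(g - 5)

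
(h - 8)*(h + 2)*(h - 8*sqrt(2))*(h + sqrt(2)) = h^4 - 7*sqrt(2)*h^3 - 6*h^3 - 32*h^2 + 42*sqrt(2)*h^2 + 96*h + 112*sqrt(2)*h + 256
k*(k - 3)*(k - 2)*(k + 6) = k^4 + k^3 - 24*k^2 + 36*k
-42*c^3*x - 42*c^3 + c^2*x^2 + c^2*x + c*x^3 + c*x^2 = (-6*c + x)*(7*c + x)*(c*x + c)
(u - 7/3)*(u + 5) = u^2 + 8*u/3 - 35/3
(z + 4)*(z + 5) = z^2 + 9*z + 20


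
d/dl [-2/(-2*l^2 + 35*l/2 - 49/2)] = 4*(35 - 8*l)/(4*l^2 - 35*l + 49)^2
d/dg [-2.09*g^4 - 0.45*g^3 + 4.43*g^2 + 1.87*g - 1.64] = -8.36*g^3 - 1.35*g^2 + 8.86*g + 1.87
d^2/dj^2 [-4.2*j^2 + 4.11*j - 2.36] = -8.40000000000000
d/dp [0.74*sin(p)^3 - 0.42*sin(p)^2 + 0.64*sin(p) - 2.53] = (2.22*sin(p)^2 - 0.84*sin(p) + 0.64)*cos(p)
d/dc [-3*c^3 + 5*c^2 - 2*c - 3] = -9*c^2 + 10*c - 2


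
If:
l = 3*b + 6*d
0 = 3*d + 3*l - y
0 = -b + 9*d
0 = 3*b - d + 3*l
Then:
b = 0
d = 0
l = 0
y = 0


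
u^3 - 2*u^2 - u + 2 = (u - 2)*(u - 1)*(u + 1)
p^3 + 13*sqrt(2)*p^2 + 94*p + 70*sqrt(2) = (p + sqrt(2))*(p + 5*sqrt(2))*(p + 7*sqrt(2))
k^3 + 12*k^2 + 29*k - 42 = (k - 1)*(k + 6)*(k + 7)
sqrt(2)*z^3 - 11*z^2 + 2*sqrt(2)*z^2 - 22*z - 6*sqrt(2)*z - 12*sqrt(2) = (z + 2)*(z - 6*sqrt(2))*(sqrt(2)*z + 1)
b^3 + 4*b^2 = b^2*(b + 4)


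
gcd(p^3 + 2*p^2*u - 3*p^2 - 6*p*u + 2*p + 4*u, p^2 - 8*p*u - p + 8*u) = p - 1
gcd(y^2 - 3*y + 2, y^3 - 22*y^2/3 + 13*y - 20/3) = y - 1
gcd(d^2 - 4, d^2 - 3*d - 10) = d + 2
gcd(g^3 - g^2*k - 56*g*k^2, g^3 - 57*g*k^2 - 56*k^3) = g^2 - g*k - 56*k^2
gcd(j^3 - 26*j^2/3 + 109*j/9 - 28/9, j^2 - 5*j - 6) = 1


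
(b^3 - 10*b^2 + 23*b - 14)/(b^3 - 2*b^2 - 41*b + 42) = (b - 2)/(b + 6)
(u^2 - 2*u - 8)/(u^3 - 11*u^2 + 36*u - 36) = (u^2 - 2*u - 8)/(u^3 - 11*u^2 + 36*u - 36)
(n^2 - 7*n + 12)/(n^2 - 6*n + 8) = (n - 3)/(n - 2)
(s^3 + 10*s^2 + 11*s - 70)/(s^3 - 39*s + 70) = (s + 5)/(s - 5)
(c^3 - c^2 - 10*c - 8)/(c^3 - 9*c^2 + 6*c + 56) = (c + 1)/(c - 7)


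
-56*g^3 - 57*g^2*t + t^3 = (-8*g + t)*(g + t)*(7*g + t)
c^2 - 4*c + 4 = (c - 2)^2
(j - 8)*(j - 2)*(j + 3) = j^3 - 7*j^2 - 14*j + 48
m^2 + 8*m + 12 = (m + 2)*(m + 6)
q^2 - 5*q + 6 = (q - 3)*(q - 2)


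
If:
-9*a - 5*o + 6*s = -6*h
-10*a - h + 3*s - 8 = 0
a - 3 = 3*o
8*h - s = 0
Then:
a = -1641/884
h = -203/442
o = -1431/884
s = -812/221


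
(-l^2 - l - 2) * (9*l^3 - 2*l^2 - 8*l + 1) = -9*l^5 - 7*l^4 - 8*l^3 + 11*l^2 + 15*l - 2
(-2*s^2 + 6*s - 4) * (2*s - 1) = -4*s^3 + 14*s^2 - 14*s + 4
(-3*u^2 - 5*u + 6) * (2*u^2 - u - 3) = -6*u^4 - 7*u^3 + 26*u^2 + 9*u - 18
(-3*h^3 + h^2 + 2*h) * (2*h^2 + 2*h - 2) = -6*h^5 - 4*h^4 + 12*h^3 + 2*h^2 - 4*h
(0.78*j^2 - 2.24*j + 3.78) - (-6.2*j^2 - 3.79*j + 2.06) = 6.98*j^2 + 1.55*j + 1.72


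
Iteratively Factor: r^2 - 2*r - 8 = (r + 2)*(r - 4)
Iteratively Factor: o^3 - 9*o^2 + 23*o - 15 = (o - 3)*(o^2 - 6*o + 5) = (o - 3)*(o - 1)*(o - 5)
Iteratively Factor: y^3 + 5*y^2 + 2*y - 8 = (y + 4)*(y^2 + y - 2) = (y + 2)*(y + 4)*(y - 1)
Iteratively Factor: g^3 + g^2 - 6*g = (g + 3)*(g^2 - 2*g) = (g - 2)*(g + 3)*(g)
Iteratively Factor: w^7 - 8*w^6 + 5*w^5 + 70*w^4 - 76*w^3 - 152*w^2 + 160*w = (w - 4)*(w^6 - 4*w^5 - 11*w^4 + 26*w^3 + 28*w^2 - 40*w) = (w - 4)*(w - 1)*(w^5 - 3*w^4 - 14*w^3 + 12*w^2 + 40*w) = (w - 5)*(w - 4)*(w - 1)*(w^4 + 2*w^3 - 4*w^2 - 8*w) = (w - 5)*(w - 4)*(w - 1)*(w + 2)*(w^3 - 4*w) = w*(w - 5)*(w - 4)*(w - 1)*(w + 2)*(w^2 - 4) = w*(w - 5)*(w - 4)*(w - 1)*(w + 2)^2*(w - 2)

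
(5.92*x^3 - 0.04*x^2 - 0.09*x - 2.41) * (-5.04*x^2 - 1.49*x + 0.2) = -29.8368*x^5 - 8.6192*x^4 + 1.6972*x^3 + 12.2725*x^2 + 3.5729*x - 0.482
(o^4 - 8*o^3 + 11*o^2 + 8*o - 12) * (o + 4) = o^5 - 4*o^4 - 21*o^3 + 52*o^2 + 20*o - 48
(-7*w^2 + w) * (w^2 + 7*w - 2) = -7*w^4 - 48*w^3 + 21*w^2 - 2*w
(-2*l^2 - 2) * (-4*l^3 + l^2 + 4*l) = 8*l^5 - 2*l^4 - 2*l^2 - 8*l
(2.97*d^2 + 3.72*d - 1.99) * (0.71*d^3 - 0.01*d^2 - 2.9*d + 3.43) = 2.1087*d^5 + 2.6115*d^4 - 10.0631*d^3 - 0.581*d^2 + 18.5306*d - 6.8257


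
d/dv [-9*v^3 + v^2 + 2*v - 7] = -27*v^2 + 2*v + 2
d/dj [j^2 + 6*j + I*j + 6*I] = 2*j + 6 + I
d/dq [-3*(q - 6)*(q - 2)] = 24 - 6*q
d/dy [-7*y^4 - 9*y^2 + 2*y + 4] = -28*y^3 - 18*y + 2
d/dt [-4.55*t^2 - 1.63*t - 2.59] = -9.1*t - 1.63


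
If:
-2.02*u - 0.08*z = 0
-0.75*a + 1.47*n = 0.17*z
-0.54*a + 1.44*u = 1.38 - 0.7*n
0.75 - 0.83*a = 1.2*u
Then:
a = 7.48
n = 17.10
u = -4.55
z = 114.87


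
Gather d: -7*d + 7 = 7 - 7*d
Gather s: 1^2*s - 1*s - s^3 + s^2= -s^3 + s^2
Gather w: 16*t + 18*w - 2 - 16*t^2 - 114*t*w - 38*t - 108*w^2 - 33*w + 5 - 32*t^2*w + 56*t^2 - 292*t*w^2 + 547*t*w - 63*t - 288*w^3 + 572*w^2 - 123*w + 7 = 40*t^2 - 85*t - 288*w^3 + w^2*(464 - 292*t) + w*(-32*t^2 + 433*t - 138) + 10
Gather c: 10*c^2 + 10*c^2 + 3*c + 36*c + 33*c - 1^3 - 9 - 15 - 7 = 20*c^2 + 72*c - 32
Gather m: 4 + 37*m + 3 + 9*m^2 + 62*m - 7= 9*m^2 + 99*m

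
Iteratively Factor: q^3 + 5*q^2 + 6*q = (q + 2)*(q^2 + 3*q) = (q + 2)*(q + 3)*(q)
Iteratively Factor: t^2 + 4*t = (t)*(t + 4)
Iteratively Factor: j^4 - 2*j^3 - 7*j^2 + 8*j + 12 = (j - 2)*(j^3 - 7*j - 6) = (j - 3)*(j - 2)*(j^2 + 3*j + 2) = (j - 3)*(j - 2)*(j + 1)*(j + 2)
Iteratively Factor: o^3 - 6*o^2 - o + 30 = (o - 3)*(o^2 - 3*o - 10) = (o - 5)*(o - 3)*(o + 2)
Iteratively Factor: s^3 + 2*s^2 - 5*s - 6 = (s + 3)*(s^2 - s - 2) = (s - 2)*(s + 3)*(s + 1)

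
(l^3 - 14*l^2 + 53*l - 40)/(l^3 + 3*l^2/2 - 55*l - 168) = 2*(l^2 - 6*l + 5)/(2*l^2 + 19*l + 42)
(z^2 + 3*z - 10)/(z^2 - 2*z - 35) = (z - 2)/(z - 7)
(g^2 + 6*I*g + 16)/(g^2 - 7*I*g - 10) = (g + 8*I)/(g - 5*I)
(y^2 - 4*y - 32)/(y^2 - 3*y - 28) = (y - 8)/(y - 7)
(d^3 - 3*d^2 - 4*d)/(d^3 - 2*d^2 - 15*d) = (-d^2 + 3*d + 4)/(-d^2 + 2*d + 15)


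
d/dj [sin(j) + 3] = cos(j)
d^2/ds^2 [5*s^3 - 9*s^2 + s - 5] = 30*s - 18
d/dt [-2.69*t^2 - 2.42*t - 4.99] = -5.38*t - 2.42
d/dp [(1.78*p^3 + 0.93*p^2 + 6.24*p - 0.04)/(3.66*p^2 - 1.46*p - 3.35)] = (6.5148*p^4 - 5.1976*p^3 - 42.0852*p^2 - 5.9382*p - 20.9624)/(13.3956*p^4 - 10.6872*p^3 - 22.3904*p^2 + 9.782*p + 11.2225)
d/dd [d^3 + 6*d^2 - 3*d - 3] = 3*d^2 + 12*d - 3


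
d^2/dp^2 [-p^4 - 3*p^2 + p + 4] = -12*p^2 - 6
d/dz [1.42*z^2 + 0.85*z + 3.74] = 2.84*z + 0.85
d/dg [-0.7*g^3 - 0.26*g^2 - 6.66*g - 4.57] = -2.1*g^2 - 0.52*g - 6.66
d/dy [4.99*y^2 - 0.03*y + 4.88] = 9.98*y - 0.03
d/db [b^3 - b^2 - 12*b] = 3*b^2 - 2*b - 12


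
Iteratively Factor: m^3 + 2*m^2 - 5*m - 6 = (m - 2)*(m^2 + 4*m + 3) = (m - 2)*(m + 3)*(m + 1)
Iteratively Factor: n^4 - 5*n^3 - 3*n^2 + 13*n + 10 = (n + 1)*(n^3 - 6*n^2 + 3*n + 10) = (n - 5)*(n + 1)*(n^2 - n - 2) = (n - 5)*(n + 1)^2*(n - 2)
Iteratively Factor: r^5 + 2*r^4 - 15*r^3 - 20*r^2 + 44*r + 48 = (r - 3)*(r^4 + 5*r^3 - 20*r - 16) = (r - 3)*(r + 4)*(r^3 + r^2 - 4*r - 4) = (r - 3)*(r - 2)*(r + 4)*(r^2 + 3*r + 2) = (r - 3)*(r - 2)*(r + 1)*(r + 4)*(r + 2)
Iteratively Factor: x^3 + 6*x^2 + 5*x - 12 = (x + 4)*(x^2 + 2*x - 3) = (x + 3)*(x + 4)*(x - 1)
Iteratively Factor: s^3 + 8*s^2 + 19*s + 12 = (s + 1)*(s^2 + 7*s + 12) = (s + 1)*(s + 4)*(s + 3)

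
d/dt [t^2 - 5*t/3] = 2*t - 5/3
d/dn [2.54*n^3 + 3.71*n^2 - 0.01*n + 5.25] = 7.62*n^2 + 7.42*n - 0.01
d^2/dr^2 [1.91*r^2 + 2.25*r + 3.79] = 3.82000000000000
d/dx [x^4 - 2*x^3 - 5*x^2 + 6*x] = 4*x^3 - 6*x^2 - 10*x + 6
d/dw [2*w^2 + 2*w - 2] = 4*w + 2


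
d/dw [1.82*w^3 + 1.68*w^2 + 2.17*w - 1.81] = 5.46*w^2 + 3.36*w + 2.17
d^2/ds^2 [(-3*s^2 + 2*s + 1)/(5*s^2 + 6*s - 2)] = 2*(140*s^3 - 15*s^2 + 150*s + 58)/(125*s^6 + 450*s^5 + 390*s^4 - 144*s^3 - 156*s^2 + 72*s - 8)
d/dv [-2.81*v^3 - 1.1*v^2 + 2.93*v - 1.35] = -8.43*v^2 - 2.2*v + 2.93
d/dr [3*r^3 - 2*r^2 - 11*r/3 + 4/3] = 9*r^2 - 4*r - 11/3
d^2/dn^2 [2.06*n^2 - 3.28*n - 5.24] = 4.12000000000000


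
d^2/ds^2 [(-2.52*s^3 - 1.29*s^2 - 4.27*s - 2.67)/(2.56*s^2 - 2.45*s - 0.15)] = (-2.8421709430404e-14*s^5 + 2.1316282072803e-14*s^4 - 104.337464*s^3 - 113.517432*s^2 + 90.29916*s - 31.02351)/(16.777216*s^6 - 48.16896*s^5 + 43.15008*s^4 - 9.061325*s^3 - 2.528325*s^2 - 0.165375*s - 0.003375)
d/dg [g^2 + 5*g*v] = 2*g + 5*v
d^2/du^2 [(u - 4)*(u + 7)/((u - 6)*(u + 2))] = 2*(7*u^3 - 48*u^2 + 444*u - 784)/(u^6 - 12*u^5 + 12*u^4 + 224*u^3 - 144*u^2 - 1728*u - 1728)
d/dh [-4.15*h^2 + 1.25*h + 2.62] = 1.25 - 8.3*h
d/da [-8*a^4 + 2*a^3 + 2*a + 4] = -32*a^3 + 6*a^2 + 2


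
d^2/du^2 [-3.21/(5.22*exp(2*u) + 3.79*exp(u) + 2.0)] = (-3.21*(10.44*exp(u) + 3.79)*(20.88*exp(u) + 7.58)*exp(u) + (67.0248*exp(u) + 12.1659)*(5.22*exp(2*u) + 3.79*exp(u) + 2.0))*exp(u)/(5.22*exp(2*u) + 3.79*exp(u) + 2.0)^3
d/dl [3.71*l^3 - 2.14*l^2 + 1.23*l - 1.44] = 11.13*l^2 - 4.28*l + 1.23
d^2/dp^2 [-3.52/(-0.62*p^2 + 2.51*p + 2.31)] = (2.706176*p^2 - 10.955648*p - 3.52*(1.24*p - 2.51)*(2.48*p - 5.02) - 10.082688)/(-0.62*p^2 + 2.51*p + 2.31)^3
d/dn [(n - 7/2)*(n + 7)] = 2*n + 7/2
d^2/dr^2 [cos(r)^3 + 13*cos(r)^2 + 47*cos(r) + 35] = -191*cos(r)/4 - 26*cos(2*r) - 9*cos(3*r)/4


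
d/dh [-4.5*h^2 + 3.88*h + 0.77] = 3.88 - 9.0*h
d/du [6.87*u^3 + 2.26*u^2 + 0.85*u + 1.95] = 20.61*u^2 + 4.52*u + 0.85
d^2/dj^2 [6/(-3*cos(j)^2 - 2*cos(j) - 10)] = 3*(72*sin(j)^4 + 196*sin(j)^2 - 85*cos(j) + 9*cos(3*j) - 164)/(-3*sin(j)^2 + 2*cos(j) + 13)^3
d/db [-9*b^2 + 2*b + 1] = 2 - 18*b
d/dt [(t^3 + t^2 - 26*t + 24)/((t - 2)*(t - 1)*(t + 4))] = 32*(t + 1)/(t^4 + 4*t^3 - 12*t^2 - 32*t + 64)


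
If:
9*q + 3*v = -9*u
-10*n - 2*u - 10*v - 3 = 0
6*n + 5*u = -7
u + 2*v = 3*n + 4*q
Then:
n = -106/173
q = 893/1730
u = -115/173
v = 771/1730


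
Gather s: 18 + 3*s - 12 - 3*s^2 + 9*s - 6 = -3*s^2 + 12*s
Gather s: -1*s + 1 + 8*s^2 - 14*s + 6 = 8*s^2 - 15*s + 7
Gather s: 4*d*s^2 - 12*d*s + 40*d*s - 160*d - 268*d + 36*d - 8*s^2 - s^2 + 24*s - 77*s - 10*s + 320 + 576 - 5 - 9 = -392*d + s^2*(4*d - 9) + s*(28*d - 63) + 882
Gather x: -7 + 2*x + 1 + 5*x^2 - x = 5*x^2 + x - 6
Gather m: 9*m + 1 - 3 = 9*m - 2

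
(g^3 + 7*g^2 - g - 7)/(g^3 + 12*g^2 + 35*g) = (g^2 - 1)/(g*(g + 5))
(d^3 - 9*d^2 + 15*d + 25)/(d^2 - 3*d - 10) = (d^2 - 4*d - 5)/(d + 2)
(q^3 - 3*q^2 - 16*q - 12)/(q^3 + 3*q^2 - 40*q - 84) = (q + 1)/(q + 7)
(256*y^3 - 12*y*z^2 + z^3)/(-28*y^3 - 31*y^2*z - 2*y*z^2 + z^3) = (-64*y^2 + 16*y*z - z^2)/(7*y^2 + 6*y*z - z^2)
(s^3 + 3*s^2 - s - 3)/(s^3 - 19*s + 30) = (s^3 + 3*s^2 - s - 3)/(s^3 - 19*s + 30)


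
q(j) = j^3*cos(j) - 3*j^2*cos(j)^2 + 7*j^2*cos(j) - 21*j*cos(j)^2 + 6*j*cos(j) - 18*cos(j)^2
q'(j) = -j^3*sin(j) + 6*j^2*sin(j)*cos(j) - 7*j^2*sin(j) + 3*j^2*cos(j) + 42*j*sin(j)*cos(j) - 6*j*sin(j) - 6*j*cos(j)^2 + 14*j*cos(j) + 36*sin(j)*cos(j) - 21*cos(j)^2 + 6*cos(j)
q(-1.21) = 0.81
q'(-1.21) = -0.89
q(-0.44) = -8.89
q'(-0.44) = -22.43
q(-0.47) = -8.22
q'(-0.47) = -22.10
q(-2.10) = -1.27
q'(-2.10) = -0.45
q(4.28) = -125.94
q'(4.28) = 275.99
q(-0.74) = -2.98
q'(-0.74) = -15.81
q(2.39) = -95.21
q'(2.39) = -191.76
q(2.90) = -195.91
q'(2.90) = -178.41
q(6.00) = 251.60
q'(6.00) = 143.17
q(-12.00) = -809.33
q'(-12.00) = 868.43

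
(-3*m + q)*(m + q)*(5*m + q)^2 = -75*m^4 - 80*m^3*q + 2*m^2*q^2 + 8*m*q^3 + q^4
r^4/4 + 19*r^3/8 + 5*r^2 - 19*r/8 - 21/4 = (r/4 + 1/4)*(r - 1)*(r + 7/2)*(r + 6)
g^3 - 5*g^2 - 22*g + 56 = (g - 7)*(g - 2)*(g + 4)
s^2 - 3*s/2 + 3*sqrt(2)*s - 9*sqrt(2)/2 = (s - 3/2)*(s + 3*sqrt(2))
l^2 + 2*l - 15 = (l - 3)*(l + 5)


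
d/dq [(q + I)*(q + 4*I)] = 2*q + 5*I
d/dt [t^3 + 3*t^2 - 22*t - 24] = 3*t^2 + 6*t - 22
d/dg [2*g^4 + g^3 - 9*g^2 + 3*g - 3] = 8*g^3 + 3*g^2 - 18*g + 3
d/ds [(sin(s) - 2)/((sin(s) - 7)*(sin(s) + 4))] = (4*sin(s) + cos(s)^2 - 35)*cos(s)/((sin(s) - 7)^2*(sin(s) + 4)^2)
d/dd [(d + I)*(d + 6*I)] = 2*d + 7*I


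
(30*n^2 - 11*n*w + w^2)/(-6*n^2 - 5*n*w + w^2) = (-5*n + w)/(n + w)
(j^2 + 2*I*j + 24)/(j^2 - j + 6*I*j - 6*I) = (j - 4*I)/(j - 1)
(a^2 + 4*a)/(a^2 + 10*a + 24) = a/(a + 6)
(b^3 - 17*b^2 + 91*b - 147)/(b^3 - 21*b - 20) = (-b^3 + 17*b^2 - 91*b + 147)/(-b^3 + 21*b + 20)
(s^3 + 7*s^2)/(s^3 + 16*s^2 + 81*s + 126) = s^2/(s^2 + 9*s + 18)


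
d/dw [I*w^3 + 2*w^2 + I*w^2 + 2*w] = 3*I*w^2 + 2*w*(2 + I) + 2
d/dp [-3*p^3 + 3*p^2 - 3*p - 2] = -9*p^2 + 6*p - 3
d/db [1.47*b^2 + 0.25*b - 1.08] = 2.94*b + 0.25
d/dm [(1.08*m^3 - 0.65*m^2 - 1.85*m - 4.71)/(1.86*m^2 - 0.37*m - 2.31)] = (2.0088*m^4 - 0.7992*m^3 - 3.8029*m^2 + 20.5242*m + 2.5308)/(3.4596*m^4 - 1.3764*m^3 - 8.4563*m^2 + 1.7094*m + 5.3361)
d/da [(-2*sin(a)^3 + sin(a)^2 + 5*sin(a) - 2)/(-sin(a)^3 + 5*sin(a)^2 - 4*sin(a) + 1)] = (-9*sin(a)^4 + 26*sin(a)^3 - 41*sin(a)^2 + 22*sin(a) - 3)*cos(a)/(sin(a)^3 - 5*sin(a)^2 + 4*sin(a) - 1)^2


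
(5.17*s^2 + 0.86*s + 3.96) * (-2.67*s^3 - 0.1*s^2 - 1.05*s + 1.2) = -13.8039*s^5 - 2.8132*s^4 - 16.0877*s^3 + 4.905*s^2 - 3.126*s + 4.752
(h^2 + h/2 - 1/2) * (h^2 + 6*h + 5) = h^4 + 13*h^3/2 + 15*h^2/2 - h/2 - 5/2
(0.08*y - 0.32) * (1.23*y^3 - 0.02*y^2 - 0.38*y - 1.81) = 0.0984*y^4 - 0.3952*y^3 - 0.024*y^2 - 0.0232*y + 0.5792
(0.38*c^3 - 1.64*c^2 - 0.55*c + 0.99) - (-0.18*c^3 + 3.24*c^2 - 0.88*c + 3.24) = 0.56*c^3 - 4.88*c^2 + 0.33*c - 2.25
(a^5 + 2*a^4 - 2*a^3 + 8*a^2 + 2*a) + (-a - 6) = a^5 + 2*a^4 - 2*a^3 + 8*a^2 + a - 6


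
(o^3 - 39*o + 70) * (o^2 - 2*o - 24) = o^5 - 2*o^4 - 63*o^3 + 148*o^2 + 796*o - 1680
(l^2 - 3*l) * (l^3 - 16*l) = l^5 - 3*l^4 - 16*l^3 + 48*l^2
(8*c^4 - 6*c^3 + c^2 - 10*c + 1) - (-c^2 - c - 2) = 8*c^4 - 6*c^3 + 2*c^2 - 9*c + 3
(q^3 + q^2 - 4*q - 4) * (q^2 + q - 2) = q^5 + 2*q^4 - 5*q^3 - 10*q^2 + 4*q + 8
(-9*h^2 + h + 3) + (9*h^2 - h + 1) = 4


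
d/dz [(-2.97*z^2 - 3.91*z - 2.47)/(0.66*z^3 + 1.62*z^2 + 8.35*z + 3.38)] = (1.9602*z^4 + 5.1612*z^3 - 13.5747*z^2 - 12.0744*z + 7.4087)/(0.4356*z^6 + 2.1384*z^5 + 13.6464*z^4 + 31.5156*z^3 + 80.6737*z^2 + 56.446*z + 11.4244)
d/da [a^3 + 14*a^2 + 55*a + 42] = 3*a^2 + 28*a + 55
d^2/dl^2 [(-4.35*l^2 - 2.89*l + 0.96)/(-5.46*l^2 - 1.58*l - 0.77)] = (97.257888*l^3 - 281.444436*l^2 - 122.591196*l + 1.405258)/(162.771336*l^6 + 141.306984*l^5 + 109.755828*l^4 + 43.800128*l^3 + 15.478386*l^2 + 2.810346*l + 0.456533)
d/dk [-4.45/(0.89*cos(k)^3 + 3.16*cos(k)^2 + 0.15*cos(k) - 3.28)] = (11.8815*sin(k)^2 - 28.124*cos(k) - 12.549)*sin(k)/(0.89*cos(k)^3 + 3.16*cos(k)^2 + 0.15*cos(k) - 3.28)^2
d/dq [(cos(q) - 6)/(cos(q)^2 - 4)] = (cos(q)^2 - 12*cos(q) + 4)*sin(q)/(cos(q)^2 - 4)^2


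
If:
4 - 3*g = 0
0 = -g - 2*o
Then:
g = 4/3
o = -2/3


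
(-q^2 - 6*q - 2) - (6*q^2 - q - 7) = -7*q^2 - 5*q + 5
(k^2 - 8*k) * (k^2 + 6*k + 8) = k^4 - 2*k^3 - 40*k^2 - 64*k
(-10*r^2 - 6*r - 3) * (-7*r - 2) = 70*r^3 + 62*r^2 + 33*r + 6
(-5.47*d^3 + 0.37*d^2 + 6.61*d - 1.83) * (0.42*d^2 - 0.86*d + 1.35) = -2.2974*d^5 + 4.8596*d^4 - 4.9265*d^3 - 5.9537*d^2 + 10.4973*d - 2.4705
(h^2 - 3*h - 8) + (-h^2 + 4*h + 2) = h - 6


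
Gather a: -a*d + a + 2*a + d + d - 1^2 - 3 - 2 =a*(3 - d) + 2*d - 6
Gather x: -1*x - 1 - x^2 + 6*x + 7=-x^2 + 5*x + 6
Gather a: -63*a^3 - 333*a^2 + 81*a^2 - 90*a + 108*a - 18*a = -63*a^3 - 252*a^2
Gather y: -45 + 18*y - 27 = 18*y - 72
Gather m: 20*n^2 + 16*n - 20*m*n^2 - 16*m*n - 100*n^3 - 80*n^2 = m*(-20*n^2 - 16*n) - 100*n^3 - 60*n^2 + 16*n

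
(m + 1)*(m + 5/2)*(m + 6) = m^3 + 19*m^2/2 + 47*m/2 + 15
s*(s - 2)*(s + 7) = s^3 + 5*s^2 - 14*s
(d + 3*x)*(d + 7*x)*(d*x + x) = d^3*x + 10*d^2*x^2 + d^2*x + 21*d*x^3 + 10*d*x^2 + 21*x^3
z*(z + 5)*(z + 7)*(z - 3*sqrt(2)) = z^4 - 3*sqrt(2)*z^3 + 12*z^3 - 36*sqrt(2)*z^2 + 35*z^2 - 105*sqrt(2)*z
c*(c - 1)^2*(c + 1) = c^4 - c^3 - c^2 + c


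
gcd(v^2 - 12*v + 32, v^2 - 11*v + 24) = v - 8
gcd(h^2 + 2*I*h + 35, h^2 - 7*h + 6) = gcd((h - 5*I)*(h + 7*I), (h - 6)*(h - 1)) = 1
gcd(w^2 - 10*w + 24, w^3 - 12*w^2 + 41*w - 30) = w - 6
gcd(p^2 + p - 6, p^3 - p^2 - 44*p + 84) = p - 2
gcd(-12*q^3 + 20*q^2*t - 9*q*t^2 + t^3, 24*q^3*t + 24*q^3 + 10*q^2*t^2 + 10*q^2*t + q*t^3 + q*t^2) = 1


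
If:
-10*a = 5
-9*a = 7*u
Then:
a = -1/2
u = 9/14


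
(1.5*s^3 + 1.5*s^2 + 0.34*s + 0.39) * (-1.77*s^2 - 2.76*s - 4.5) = -2.655*s^5 - 6.795*s^4 - 11.4918*s^3 - 8.3787*s^2 - 2.6064*s - 1.755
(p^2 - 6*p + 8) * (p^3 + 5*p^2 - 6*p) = p^5 - p^4 - 28*p^3 + 76*p^2 - 48*p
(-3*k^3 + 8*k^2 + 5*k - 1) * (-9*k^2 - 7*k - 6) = 27*k^5 - 51*k^4 - 83*k^3 - 74*k^2 - 23*k + 6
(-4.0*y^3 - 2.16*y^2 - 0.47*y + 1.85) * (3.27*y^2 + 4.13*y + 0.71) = -13.08*y^5 - 23.5832*y^4 - 13.2977*y^3 + 2.5748*y^2 + 7.3068*y + 1.3135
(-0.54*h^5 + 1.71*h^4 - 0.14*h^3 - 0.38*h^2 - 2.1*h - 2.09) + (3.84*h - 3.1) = -0.54*h^5 + 1.71*h^4 - 0.14*h^3 - 0.38*h^2 + 1.74*h - 5.19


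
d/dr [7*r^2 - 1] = 14*r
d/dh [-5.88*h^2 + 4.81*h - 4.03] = 4.81 - 11.76*h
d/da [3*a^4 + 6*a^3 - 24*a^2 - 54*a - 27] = 12*a^3 + 18*a^2 - 48*a - 54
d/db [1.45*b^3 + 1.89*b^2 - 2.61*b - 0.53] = 4.35*b^2 + 3.78*b - 2.61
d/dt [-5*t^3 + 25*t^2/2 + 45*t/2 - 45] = -15*t^2 + 25*t + 45/2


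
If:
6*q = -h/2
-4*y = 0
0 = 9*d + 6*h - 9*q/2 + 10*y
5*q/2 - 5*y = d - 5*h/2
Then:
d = 0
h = 0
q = 0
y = 0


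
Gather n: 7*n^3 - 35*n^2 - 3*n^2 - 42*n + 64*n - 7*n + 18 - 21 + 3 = 7*n^3 - 38*n^2 + 15*n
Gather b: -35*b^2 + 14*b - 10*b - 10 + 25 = -35*b^2 + 4*b + 15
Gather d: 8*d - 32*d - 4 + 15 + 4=15 - 24*d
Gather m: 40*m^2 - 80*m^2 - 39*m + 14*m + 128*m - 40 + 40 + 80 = -40*m^2 + 103*m + 80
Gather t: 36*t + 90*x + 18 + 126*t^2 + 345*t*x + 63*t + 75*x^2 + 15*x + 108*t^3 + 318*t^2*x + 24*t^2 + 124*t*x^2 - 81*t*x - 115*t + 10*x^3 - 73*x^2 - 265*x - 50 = 108*t^3 + t^2*(318*x + 150) + t*(124*x^2 + 264*x - 16) + 10*x^3 + 2*x^2 - 160*x - 32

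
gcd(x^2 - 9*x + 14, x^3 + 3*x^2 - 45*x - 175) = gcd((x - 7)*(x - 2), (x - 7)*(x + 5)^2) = x - 7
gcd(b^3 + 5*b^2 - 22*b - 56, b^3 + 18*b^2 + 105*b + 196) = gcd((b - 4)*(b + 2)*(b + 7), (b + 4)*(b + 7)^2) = b + 7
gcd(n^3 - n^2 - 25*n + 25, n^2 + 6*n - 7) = n - 1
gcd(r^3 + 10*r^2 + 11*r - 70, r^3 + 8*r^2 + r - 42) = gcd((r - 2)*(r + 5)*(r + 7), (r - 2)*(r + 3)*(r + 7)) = r^2 + 5*r - 14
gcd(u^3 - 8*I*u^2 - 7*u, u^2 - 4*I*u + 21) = u - 7*I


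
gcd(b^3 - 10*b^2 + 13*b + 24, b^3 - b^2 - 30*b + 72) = b - 3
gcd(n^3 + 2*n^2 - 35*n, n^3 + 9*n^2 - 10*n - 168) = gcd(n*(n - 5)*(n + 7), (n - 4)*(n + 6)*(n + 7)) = n + 7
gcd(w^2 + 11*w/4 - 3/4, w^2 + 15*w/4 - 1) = w - 1/4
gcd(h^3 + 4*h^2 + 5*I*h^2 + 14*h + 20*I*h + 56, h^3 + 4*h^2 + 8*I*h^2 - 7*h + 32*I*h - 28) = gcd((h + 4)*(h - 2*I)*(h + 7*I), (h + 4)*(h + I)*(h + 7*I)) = h^2 + h*(4 + 7*I) + 28*I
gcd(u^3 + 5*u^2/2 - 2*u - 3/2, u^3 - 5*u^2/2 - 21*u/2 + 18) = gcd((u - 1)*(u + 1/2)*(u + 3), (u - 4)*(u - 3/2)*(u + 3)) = u + 3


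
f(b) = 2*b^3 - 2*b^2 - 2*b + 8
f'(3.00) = 40.00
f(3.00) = 38.00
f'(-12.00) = 910.00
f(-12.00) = -3712.00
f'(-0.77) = 4.64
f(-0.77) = 7.44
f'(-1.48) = 17.06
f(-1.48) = 0.10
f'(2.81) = 34.14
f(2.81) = 30.96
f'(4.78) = 115.97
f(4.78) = 171.17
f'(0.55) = -2.38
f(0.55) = 6.63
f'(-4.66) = 146.93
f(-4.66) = -228.50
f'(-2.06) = 31.70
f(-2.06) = -13.85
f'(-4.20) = 120.64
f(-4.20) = -167.06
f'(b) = 6*b^2 - 4*b - 2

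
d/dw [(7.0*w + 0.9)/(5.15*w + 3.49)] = (101.94425*w + 69.08455)/(5.15*w + 3.49)^3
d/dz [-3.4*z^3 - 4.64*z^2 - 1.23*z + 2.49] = -10.2*z^2 - 9.28*z - 1.23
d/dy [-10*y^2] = -20*y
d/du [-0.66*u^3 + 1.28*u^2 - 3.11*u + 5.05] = -1.98*u^2 + 2.56*u - 3.11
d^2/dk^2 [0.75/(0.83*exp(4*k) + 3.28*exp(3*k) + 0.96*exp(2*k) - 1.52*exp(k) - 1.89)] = ((-9.96*exp(3*k) - 22.14*exp(2*k) - 2.88*exp(k) + 1.14)*(0.83*exp(4*k) + 3.28*exp(3*k) + 0.96*exp(2*k) - 1.52*exp(k) - 1.89) + 0.75*(3.32*exp(3*k) + 9.84*exp(2*k) + 1.92*exp(k) - 1.52)*(6.64*exp(3*k) + 19.68*exp(2*k) + 3.84*exp(k) - 3.04)*exp(k))*exp(k)/(0.83*exp(4*k) + 3.28*exp(3*k) + 0.96*exp(2*k) - 1.52*exp(k) - 1.89)^3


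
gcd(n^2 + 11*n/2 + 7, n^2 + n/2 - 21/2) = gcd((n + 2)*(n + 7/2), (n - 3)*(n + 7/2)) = n + 7/2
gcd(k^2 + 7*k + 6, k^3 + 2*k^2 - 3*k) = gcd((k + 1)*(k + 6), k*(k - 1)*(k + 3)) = 1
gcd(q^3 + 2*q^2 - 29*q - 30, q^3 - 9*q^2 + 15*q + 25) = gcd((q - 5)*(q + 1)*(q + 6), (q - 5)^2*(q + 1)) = q^2 - 4*q - 5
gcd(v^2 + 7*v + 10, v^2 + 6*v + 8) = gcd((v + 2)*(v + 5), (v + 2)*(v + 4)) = v + 2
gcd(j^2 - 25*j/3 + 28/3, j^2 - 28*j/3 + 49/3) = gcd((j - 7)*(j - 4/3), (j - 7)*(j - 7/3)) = j - 7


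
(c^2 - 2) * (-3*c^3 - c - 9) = -3*c^5 + 5*c^3 - 9*c^2 + 2*c + 18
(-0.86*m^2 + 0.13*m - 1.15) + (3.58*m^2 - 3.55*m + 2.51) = 2.72*m^2 - 3.42*m + 1.36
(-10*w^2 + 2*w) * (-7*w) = 70*w^3 - 14*w^2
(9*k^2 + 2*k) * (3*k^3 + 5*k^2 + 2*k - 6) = 27*k^5 + 51*k^4 + 28*k^3 - 50*k^2 - 12*k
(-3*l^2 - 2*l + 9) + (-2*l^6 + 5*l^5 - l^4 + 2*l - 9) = -2*l^6 + 5*l^5 - l^4 - 3*l^2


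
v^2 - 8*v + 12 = (v - 6)*(v - 2)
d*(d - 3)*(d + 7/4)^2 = d^4 + d^3/2 - 119*d^2/16 - 147*d/16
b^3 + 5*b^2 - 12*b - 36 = (b - 3)*(b + 2)*(b + 6)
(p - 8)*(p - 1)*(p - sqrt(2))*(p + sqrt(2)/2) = p^4 - 9*p^3 - sqrt(2)*p^3/2 + 9*sqrt(2)*p^2/2 + 7*p^2 - 4*sqrt(2)*p + 9*p - 8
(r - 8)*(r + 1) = r^2 - 7*r - 8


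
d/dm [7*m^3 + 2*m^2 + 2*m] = 21*m^2 + 4*m + 2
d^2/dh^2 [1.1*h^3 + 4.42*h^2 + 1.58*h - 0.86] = 6.6*h + 8.84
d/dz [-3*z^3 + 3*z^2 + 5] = 3*z*(2 - 3*z)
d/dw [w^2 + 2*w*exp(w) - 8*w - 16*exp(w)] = 2*w*exp(w) + 2*w - 14*exp(w) - 8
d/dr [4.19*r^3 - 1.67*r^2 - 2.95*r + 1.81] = 12.57*r^2 - 3.34*r - 2.95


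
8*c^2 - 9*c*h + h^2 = (-8*c + h)*(-c + h)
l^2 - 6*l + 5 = (l - 5)*(l - 1)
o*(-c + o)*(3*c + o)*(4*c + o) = -12*c^3*o + 5*c^2*o^2 + 6*c*o^3 + o^4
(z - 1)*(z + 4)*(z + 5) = z^3 + 8*z^2 + 11*z - 20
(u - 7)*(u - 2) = u^2 - 9*u + 14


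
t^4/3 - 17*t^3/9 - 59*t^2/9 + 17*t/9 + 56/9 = (t/3 + 1/3)*(t - 8)*(t - 1)*(t + 7/3)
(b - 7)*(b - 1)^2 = b^3 - 9*b^2 + 15*b - 7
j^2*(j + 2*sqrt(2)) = j^3 + 2*sqrt(2)*j^2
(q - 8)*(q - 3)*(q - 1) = q^3 - 12*q^2 + 35*q - 24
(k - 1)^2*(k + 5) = k^3 + 3*k^2 - 9*k + 5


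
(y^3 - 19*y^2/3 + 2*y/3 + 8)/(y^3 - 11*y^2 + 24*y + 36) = (y - 4/3)/(y - 6)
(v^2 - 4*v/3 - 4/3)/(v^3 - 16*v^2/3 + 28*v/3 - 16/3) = (3*v + 2)/(3*v^2 - 10*v + 8)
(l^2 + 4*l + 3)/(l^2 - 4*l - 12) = (l^2 + 4*l + 3)/(l^2 - 4*l - 12)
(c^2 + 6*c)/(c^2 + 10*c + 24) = c/(c + 4)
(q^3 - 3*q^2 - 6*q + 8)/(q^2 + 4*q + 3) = (q^3 - 3*q^2 - 6*q + 8)/(q^2 + 4*q + 3)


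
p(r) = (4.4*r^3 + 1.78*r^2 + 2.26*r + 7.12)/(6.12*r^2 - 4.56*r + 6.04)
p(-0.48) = 0.62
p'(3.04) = 0.65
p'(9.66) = 0.71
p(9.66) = 7.81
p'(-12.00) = 0.72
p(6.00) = 5.20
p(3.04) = 3.16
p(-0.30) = 0.81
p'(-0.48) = 1.04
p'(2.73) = 0.64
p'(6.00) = 0.71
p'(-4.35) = 0.72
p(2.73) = 2.96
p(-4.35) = -2.34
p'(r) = (4.56 - 12.24*r)*(4.4*r^3 + 1.78*r^2 + 2.26*r + 7.12)/(6.12*r^2 - 4.56*r + 6.04)^2 + (13.2*r^2 + 3.56*r + 2.26)/(6.12*r^2 - 4.56*r + 6.04)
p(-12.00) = -7.82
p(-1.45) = -0.23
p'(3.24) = 0.66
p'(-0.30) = 1.14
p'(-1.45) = 0.77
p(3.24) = 3.29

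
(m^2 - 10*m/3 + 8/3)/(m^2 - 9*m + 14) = (m - 4/3)/(m - 7)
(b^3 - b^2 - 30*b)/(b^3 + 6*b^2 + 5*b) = (b - 6)/(b + 1)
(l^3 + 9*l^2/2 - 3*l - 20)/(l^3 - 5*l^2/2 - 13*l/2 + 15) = (l + 4)/(l - 3)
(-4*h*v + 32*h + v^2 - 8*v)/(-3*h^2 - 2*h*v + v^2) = (4*h*v - 32*h - v^2 + 8*v)/(3*h^2 + 2*h*v - v^2)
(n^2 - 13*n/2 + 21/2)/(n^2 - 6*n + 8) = (2*n^2 - 13*n + 21)/(2*(n^2 - 6*n + 8))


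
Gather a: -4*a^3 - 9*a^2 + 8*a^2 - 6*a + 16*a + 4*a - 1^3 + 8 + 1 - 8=-4*a^3 - a^2 + 14*a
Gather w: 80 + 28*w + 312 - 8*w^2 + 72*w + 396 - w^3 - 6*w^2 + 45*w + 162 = -w^3 - 14*w^2 + 145*w + 950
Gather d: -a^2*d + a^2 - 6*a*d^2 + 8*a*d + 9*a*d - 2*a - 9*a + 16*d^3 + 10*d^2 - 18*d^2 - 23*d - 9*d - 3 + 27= a^2 - 11*a + 16*d^3 + d^2*(-6*a - 8) + d*(-a^2 + 17*a - 32) + 24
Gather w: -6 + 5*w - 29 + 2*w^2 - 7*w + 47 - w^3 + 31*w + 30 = -w^3 + 2*w^2 + 29*w + 42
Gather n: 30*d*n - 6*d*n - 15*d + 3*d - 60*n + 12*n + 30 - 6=-12*d + n*(24*d - 48) + 24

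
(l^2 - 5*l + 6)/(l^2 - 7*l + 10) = (l - 3)/(l - 5)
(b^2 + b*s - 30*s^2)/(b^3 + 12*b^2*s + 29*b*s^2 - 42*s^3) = (-b + 5*s)/(-b^2 - 6*b*s + 7*s^2)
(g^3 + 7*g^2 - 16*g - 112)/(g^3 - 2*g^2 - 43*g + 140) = (g + 4)/(g - 5)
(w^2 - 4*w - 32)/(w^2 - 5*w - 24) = (w + 4)/(w + 3)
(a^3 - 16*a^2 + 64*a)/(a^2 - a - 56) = a*(a - 8)/(a + 7)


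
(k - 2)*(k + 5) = k^2 + 3*k - 10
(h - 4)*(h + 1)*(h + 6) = h^3 + 3*h^2 - 22*h - 24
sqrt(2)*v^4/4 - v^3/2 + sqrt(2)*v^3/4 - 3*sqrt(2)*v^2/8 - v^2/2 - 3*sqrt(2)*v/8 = v*(v/2 + 1/2)*(v - 3*sqrt(2)/2)*(sqrt(2)*v/2 + 1/2)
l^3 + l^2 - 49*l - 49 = (l - 7)*(l + 1)*(l + 7)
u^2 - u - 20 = (u - 5)*(u + 4)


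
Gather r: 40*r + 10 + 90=40*r + 100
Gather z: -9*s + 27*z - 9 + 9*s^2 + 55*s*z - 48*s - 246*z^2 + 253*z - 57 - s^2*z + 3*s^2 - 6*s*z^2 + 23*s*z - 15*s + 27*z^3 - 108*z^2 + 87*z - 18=12*s^2 - 72*s + 27*z^3 + z^2*(-6*s - 354) + z*(-s^2 + 78*s + 367) - 84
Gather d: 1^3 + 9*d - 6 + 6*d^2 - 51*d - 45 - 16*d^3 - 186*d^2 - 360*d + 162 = -16*d^3 - 180*d^2 - 402*d + 112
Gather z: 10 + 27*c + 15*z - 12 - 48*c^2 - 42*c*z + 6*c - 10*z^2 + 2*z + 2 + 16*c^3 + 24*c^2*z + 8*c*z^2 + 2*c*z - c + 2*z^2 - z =16*c^3 - 48*c^2 + 32*c + z^2*(8*c - 8) + z*(24*c^2 - 40*c + 16)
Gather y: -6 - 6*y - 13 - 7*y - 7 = -13*y - 26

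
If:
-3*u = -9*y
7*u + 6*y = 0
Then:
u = 0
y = 0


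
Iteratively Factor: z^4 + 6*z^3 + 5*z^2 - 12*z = (z - 1)*(z^3 + 7*z^2 + 12*z) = (z - 1)*(z + 3)*(z^2 + 4*z) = z*(z - 1)*(z + 3)*(z + 4)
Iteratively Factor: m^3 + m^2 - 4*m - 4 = (m + 2)*(m^2 - m - 2) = (m + 1)*(m + 2)*(m - 2)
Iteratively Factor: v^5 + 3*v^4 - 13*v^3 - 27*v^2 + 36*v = (v - 1)*(v^4 + 4*v^3 - 9*v^2 - 36*v) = (v - 3)*(v - 1)*(v^3 + 7*v^2 + 12*v) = v*(v - 3)*(v - 1)*(v^2 + 7*v + 12) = v*(v - 3)*(v - 1)*(v + 4)*(v + 3)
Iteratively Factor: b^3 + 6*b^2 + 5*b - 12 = (b - 1)*(b^2 + 7*b + 12) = (b - 1)*(b + 3)*(b + 4)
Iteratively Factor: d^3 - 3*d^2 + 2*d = (d - 1)*(d^2 - 2*d) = d*(d - 1)*(d - 2)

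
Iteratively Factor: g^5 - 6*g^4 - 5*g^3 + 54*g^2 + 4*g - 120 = (g + 2)*(g^4 - 8*g^3 + 11*g^2 + 32*g - 60) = (g - 3)*(g + 2)*(g^3 - 5*g^2 - 4*g + 20) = (g - 3)*(g + 2)^2*(g^2 - 7*g + 10) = (g - 3)*(g - 2)*(g + 2)^2*(g - 5)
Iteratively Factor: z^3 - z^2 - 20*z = (z)*(z^2 - z - 20) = z*(z - 5)*(z + 4)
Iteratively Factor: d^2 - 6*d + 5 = (d - 1)*(d - 5)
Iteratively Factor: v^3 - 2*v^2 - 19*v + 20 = (v - 1)*(v^2 - v - 20) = (v - 1)*(v + 4)*(v - 5)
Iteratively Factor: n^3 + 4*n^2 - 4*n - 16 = (n - 2)*(n^2 + 6*n + 8) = (n - 2)*(n + 4)*(n + 2)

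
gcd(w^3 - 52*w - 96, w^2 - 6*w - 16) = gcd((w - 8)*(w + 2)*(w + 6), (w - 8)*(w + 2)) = w^2 - 6*w - 16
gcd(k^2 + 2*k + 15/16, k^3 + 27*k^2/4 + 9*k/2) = k + 3/4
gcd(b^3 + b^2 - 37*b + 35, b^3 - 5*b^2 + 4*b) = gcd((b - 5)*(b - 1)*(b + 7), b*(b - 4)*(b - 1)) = b - 1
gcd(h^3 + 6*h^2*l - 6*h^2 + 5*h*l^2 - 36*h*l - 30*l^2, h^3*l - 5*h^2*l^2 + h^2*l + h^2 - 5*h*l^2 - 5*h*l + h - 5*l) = 1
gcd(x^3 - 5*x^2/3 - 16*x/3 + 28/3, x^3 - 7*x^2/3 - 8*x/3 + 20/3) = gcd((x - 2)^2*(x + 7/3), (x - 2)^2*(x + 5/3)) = x^2 - 4*x + 4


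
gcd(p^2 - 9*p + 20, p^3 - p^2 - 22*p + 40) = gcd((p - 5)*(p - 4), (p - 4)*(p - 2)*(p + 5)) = p - 4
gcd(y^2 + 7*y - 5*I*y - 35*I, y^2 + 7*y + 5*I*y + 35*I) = y + 7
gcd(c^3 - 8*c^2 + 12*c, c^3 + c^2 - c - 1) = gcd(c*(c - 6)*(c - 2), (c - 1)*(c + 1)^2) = 1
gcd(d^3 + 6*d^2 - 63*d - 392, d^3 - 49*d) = d + 7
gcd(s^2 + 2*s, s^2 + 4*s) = s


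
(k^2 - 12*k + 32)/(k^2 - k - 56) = (k - 4)/(k + 7)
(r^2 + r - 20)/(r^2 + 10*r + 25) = (r - 4)/(r + 5)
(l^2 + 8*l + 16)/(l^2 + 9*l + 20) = (l + 4)/(l + 5)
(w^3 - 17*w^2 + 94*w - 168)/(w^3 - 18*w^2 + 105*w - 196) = (w - 6)/(w - 7)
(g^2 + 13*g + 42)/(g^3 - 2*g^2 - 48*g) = (g + 7)/(g*(g - 8))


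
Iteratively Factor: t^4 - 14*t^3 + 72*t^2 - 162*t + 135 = (t - 3)*(t^3 - 11*t^2 + 39*t - 45) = (t - 3)^2*(t^2 - 8*t + 15) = (t - 3)^3*(t - 5)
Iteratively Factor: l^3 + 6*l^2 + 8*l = (l + 2)*(l^2 + 4*l) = (l + 2)*(l + 4)*(l)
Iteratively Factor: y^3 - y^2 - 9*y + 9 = (y - 1)*(y^2 - 9) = (y - 1)*(y + 3)*(y - 3)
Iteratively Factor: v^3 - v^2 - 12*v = (v - 4)*(v^2 + 3*v) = v*(v - 4)*(v + 3)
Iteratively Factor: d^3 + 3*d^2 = (d + 3)*(d^2) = d*(d + 3)*(d)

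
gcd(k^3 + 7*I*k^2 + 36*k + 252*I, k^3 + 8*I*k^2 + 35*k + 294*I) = k^2 + I*k + 42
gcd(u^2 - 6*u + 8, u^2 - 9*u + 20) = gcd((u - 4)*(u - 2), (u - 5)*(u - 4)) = u - 4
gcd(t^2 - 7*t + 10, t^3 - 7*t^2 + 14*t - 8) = t - 2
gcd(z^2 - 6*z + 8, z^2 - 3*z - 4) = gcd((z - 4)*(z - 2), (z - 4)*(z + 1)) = z - 4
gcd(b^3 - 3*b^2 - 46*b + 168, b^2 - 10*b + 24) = b^2 - 10*b + 24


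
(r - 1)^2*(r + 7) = r^3 + 5*r^2 - 13*r + 7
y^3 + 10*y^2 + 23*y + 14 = (y + 1)*(y + 2)*(y + 7)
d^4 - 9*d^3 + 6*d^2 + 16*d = d*(d - 8)*(d - 2)*(d + 1)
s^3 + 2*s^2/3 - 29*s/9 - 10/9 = (s - 5/3)*(s + 1/3)*(s + 2)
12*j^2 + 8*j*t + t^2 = (2*j + t)*(6*j + t)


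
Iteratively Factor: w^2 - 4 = (w - 2)*(w + 2)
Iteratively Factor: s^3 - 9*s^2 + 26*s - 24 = (s - 4)*(s^2 - 5*s + 6) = (s - 4)*(s - 3)*(s - 2)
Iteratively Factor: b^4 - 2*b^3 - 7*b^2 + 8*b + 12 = (b - 2)*(b^3 - 7*b - 6) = (b - 3)*(b - 2)*(b^2 + 3*b + 2) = (b - 3)*(b - 2)*(b + 1)*(b + 2)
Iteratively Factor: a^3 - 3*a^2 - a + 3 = (a - 3)*(a^2 - 1) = (a - 3)*(a - 1)*(a + 1)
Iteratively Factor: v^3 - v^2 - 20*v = (v + 4)*(v^2 - 5*v) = v*(v + 4)*(v - 5)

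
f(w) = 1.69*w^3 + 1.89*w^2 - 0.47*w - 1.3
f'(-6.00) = 159.37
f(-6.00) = -295.48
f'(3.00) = 56.50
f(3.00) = 59.93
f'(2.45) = 39.22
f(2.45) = 33.75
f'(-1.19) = 2.21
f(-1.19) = -0.91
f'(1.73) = 21.24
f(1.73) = 12.29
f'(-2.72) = 26.76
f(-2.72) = -20.05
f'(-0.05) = -0.65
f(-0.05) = -1.27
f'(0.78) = 5.56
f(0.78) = 0.29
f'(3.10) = 59.97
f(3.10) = 65.75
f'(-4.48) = 84.35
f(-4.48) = -113.22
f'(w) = 5.07*w^2 + 3.78*w - 0.47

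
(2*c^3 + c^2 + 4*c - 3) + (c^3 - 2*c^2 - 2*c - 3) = 3*c^3 - c^2 + 2*c - 6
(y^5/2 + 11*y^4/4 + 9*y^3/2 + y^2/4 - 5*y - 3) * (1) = y^5/2 + 11*y^4/4 + 9*y^3/2 + y^2/4 - 5*y - 3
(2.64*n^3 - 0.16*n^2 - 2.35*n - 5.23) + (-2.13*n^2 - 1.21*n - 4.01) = 2.64*n^3 - 2.29*n^2 - 3.56*n - 9.24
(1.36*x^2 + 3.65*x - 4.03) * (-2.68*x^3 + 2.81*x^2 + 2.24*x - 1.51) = -3.6448*x^5 - 5.9604*x^4 + 24.1033*x^3 - 5.2019*x^2 - 14.5387*x + 6.0853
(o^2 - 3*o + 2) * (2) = 2*o^2 - 6*o + 4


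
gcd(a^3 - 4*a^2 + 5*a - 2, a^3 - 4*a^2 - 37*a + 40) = a - 1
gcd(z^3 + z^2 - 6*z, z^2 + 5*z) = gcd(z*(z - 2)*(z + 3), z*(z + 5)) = z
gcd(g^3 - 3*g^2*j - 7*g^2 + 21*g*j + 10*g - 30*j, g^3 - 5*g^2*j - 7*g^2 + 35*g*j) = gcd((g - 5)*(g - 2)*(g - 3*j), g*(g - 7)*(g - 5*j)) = 1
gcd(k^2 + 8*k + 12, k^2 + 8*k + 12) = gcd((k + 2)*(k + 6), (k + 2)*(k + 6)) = k^2 + 8*k + 12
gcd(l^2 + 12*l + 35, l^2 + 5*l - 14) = l + 7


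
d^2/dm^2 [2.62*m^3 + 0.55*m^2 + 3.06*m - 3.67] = 15.72*m + 1.1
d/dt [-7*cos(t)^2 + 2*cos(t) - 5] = 2*(7*cos(t) - 1)*sin(t)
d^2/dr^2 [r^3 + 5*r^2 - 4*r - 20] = 6*r + 10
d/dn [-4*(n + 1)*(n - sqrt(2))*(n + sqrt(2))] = -12*n^2 - 8*n + 8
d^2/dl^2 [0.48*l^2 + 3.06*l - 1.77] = 0.960000000000000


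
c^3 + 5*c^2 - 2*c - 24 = (c - 2)*(c + 3)*(c + 4)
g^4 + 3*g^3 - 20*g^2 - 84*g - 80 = (g - 5)*(g + 2)^2*(g + 4)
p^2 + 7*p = p*(p + 7)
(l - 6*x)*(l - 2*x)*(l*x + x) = l^3*x - 8*l^2*x^2 + l^2*x + 12*l*x^3 - 8*l*x^2 + 12*x^3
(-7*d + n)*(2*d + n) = -14*d^2 - 5*d*n + n^2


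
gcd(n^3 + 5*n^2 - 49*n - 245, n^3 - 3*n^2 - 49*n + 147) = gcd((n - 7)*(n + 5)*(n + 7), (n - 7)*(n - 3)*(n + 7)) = n^2 - 49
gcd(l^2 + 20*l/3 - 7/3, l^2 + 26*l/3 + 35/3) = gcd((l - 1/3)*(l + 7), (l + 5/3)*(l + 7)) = l + 7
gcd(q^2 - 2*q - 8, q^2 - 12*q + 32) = q - 4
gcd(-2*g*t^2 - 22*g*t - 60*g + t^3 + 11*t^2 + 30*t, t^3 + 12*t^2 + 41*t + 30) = t^2 + 11*t + 30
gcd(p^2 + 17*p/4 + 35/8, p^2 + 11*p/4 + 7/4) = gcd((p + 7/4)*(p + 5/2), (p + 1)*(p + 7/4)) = p + 7/4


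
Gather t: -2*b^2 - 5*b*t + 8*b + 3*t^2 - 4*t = -2*b^2 + 8*b + 3*t^2 + t*(-5*b - 4)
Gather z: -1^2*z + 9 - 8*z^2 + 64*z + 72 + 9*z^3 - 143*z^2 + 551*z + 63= 9*z^3 - 151*z^2 + 614*z + 144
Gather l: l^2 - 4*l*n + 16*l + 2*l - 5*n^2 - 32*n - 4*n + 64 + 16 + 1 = l^2 + l*(18 - 4*n) - 5*n^2 - 36*n + 81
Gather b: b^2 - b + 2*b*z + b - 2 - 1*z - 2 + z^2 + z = b^2 + 2*b*z + z^2 - 4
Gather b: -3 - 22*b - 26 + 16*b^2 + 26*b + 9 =16*b^2 + 4*b - 20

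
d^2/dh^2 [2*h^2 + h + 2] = 4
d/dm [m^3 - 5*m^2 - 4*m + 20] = 3*m^2 - 10*m - 4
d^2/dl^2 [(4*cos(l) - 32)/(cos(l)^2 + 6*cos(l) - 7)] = 4*(-9*(1 - cos(2*l))^2*cos(l)/4 + 19*(1 - cos(2*l))^2/2 + 239*cos(l)/2 + 249*cos(2*l) + 24*cos(3*l) + cos(5*l)/2 - 393)/((cos(l) - 1)^3*(cos(l) + 7)^3)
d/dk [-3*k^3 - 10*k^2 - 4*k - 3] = -9*k^2 - 20*k - 4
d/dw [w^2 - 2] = 2*w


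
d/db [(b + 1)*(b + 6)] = 2*b + 7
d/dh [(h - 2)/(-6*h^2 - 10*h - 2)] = (3*h^2 - 12*h - 11)/(2*(9*h^4 + 30*h^3 + 31*h^2 + 10*h + 1))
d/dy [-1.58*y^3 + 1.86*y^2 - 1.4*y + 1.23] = -4.74*y^2 + 3.72*y - 1.4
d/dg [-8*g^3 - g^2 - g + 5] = -24*g^2 - 2*g - 1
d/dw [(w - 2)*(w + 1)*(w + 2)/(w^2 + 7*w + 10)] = (w^2 + 10*w - 3)/(w^2 + 10*w + 25)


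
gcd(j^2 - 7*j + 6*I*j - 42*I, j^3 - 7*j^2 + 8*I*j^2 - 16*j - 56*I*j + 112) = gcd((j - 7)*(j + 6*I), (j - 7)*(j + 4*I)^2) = j - 7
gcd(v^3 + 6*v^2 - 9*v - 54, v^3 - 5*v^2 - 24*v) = v + 3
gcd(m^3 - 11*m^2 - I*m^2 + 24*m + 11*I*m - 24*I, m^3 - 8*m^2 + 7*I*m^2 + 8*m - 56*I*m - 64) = m^2 + m*(-8 - I) + 8*I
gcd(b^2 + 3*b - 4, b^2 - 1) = b - 1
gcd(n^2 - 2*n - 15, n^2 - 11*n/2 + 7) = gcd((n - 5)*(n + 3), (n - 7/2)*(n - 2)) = 1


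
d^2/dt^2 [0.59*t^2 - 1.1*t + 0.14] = 1.18000000000000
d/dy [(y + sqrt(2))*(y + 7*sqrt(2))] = 2*y + 8*sqrt(2)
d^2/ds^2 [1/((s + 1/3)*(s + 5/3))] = 162*(27*s^2 + 54*s + 31)/(729*s^6 + 4374*s^5 + 9963*s^4 + 10692*s^3 + 5535*s^2 + 1350*s + 125)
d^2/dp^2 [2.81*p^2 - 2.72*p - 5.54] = 5.62000000000000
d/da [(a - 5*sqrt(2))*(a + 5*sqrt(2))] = 2*a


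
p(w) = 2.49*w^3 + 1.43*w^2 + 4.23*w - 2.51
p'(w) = 7.47*w^2 + 2.86*w + 4.23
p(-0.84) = -6.53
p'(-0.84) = 7.10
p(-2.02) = -25.74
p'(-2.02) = 28.93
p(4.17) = 220.55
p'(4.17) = 146.05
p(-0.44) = -4.31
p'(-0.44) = 4.42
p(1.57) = 17.29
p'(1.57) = 27.13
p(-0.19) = -3.28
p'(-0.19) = 3.96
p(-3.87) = -141.79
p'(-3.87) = 105.04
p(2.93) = 84.79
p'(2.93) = 76.74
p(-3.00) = -69.56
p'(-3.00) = 62.88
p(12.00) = 4556.89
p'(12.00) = 1114.23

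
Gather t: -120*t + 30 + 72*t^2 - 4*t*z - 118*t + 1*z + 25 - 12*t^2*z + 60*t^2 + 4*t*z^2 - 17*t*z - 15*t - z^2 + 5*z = t^2*(132 - 12*z) + t*(4*z^2 - 21*z - 253) - z^2 + 6*z + 55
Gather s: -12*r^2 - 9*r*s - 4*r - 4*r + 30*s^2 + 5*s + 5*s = -12*r^2 - 8*r + 30*s^2 + s*(10 - 9*r)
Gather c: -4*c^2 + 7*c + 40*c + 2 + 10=-4*c^2 + 47*c + 12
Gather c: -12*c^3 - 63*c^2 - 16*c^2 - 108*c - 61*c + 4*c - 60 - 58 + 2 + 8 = -12*c^3 - 79*c^2 - 165*c - 108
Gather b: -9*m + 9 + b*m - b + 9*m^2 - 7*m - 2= b*(m - 1) + 9*m^2 - 16*m + 7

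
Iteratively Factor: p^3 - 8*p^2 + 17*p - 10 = (p - 2)*(p^2 - 6*p + 5) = (p - 2)*(p - 1)*(p - 5)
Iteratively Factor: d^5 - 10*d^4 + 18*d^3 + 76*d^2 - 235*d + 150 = (d - 5)*(d^4 - 5*d^3 - 7*d^2 + 41*d - 30) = (d - 5)*(d - 2)*(d^3 - 3*d^2 - 13*d + 15) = (d - 5)*(d - 2)*(d + 3)*(d^2 - 6*d + 5) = (d - 5)^2*(d - 2)*(d + 3)*(d - 1)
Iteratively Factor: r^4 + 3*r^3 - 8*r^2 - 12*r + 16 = (r + 4)*(r^3 - r^2 - 4*r + 4) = (r + 2)*(r + 4)*(r^2 - 3*r + 2) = (r - 2)*(r + 2)*(r + 4)*(r - 1)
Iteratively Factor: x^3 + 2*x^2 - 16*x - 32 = (x + 2)*(x^2 - 16) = (x - 4)*(x + 2)*(x + 4)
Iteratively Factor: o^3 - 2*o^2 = (o)*(o^2 - 2*o) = o*(o - 2)*(o)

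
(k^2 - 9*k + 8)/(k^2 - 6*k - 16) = (k - 1)/(k + 2)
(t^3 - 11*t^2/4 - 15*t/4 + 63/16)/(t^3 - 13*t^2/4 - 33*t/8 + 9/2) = (t - 7/2)/(t - 4)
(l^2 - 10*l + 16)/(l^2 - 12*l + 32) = (l - 2)/(l - 4)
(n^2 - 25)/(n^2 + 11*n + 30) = (n - 5)/(n + 6)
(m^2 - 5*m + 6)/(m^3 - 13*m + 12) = (m - 2)/(m^2 + 3*m - 4)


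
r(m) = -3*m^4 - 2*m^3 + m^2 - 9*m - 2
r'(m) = -12*m^3 - 6*m^2 + 2*m - 9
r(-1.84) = -3.98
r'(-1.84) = 41.76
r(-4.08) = -644.11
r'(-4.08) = 697.97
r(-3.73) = -431.43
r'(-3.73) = 522.80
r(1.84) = -62.02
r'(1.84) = -100.39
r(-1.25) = 7.39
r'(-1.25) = 2.56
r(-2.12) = -19.97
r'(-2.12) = 74.13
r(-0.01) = -1.91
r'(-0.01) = -9.02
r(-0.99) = 6.95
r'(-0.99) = -5.22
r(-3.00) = -155.00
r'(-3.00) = 255.00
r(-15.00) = -144767.00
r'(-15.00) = 39111.00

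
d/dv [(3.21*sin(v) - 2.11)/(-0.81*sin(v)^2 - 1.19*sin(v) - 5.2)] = (2.6001*sin(v)^2 - 3.4182*sin(v) - 19.2029)*cos(v)/(0.6561*sin(v)^4 + 1.9278*sin(v)^3 + 9.8401*sin(v)^2 + 12.376*sin(v) + 27.04)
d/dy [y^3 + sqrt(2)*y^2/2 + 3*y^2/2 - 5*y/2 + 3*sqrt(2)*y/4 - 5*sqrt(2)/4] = 3*y^2 + sqrt(2)*y + 3*y - 5/2 + 3*sqrt(2)/4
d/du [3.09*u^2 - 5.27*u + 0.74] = 6.18*u - 5.27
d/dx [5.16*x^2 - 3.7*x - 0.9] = 10.32*x - 3.7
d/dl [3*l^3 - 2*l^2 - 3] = l*(9*l - 4)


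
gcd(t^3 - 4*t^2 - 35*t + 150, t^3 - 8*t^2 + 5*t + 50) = t^2 - 10*t + 25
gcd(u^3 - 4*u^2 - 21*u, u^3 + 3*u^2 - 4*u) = u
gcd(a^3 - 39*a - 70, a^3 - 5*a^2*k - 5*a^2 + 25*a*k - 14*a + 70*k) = a^2 - 5*a - 14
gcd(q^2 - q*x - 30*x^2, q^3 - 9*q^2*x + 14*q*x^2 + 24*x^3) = -q + 6*x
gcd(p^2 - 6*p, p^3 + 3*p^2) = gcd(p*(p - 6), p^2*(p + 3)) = p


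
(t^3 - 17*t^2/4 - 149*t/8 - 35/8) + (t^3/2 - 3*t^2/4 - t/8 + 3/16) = 3*t^3/2 - 5*t^2 - 75*t/4 - 67/16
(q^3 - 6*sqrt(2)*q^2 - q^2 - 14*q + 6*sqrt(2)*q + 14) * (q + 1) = q^4 - 6*sqrt(2)*q^3 - 15*q^2 + 6*sqrt(2)*q + 14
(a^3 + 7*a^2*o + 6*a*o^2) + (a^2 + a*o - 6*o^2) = a^3 + 7*a^2*o + a^2 + 6*a*o^2 + a*o - 6*o^2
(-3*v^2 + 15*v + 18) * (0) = 0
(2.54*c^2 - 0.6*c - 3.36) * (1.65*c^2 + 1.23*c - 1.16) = 4.191*c^4 + 2.1342*c^3 - 9.2284*c^2 - 3.4368*c + 3.8976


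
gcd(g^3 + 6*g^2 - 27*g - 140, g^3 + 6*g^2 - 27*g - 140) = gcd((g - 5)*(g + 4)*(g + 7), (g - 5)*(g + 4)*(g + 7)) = g^3 + 6*g^2 - 27*g - 140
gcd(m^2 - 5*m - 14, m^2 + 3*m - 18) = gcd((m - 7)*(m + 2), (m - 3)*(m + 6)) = 1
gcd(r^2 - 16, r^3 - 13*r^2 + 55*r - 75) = 1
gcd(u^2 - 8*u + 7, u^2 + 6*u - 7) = u - 1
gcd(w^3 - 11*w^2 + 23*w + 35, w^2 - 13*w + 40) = w - 5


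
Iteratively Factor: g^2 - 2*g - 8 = (g - 4)*(g + 2)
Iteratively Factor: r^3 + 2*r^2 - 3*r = (r + 3)*(r^2 - r) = r*(r + 3)*(r - 1)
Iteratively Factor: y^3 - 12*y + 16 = (y - 2)*(y^2 + 2*y - 8) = (y - 2)*(y + 4)*(y - 2)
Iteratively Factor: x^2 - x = (x)*(x - 1)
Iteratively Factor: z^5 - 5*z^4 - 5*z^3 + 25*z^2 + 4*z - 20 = (z - 1)*(z^4 - 4*z^3 - 9*z^2 + 16*z + 20) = (z - 2)*(z - 1)*(z^3 - 2*z^2 - 13*z - 10) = (z - 5)*(z - 2)*(z - 1)*(z^2 + 3*z + 2) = (z - 5)*(z - 2)*(z - 1)*(z + 1)*(z + 2)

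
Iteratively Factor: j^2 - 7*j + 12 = (j - 3)*(j - 4)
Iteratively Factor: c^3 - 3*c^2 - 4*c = (c)*(c^2 - 3*c - 4) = c*(c + 1)*(c - 4)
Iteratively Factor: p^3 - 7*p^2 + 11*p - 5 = (p - 1)*(p^2 - 6*p + 5) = (p - 1)^2*(p - 5)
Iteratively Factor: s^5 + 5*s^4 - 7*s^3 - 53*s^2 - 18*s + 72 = (s + 3)*(s^4 + 2*s^3 - 13*s^2 - 14*s + 24) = (s - 3)*(s + 3)*(s^3 + 5*s^2 + 2*s - 8) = (s - 3)*(s + 2)*(s + 3)*(s^2 + 3*s - 4) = (s - 3)*(s - 1)*(s + 2)*(s + 3)*(s + 4)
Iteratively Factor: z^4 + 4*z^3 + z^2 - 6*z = (z)*(z^3 + 4*z^2 + z - 6) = z*(z - 1)*(z^2 + 5*z + 6) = z*(z - 1)*(z + 3)*(z + 2)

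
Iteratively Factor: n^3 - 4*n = (n)*(n^2 - 4) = n*(n + 2)*(n - 2)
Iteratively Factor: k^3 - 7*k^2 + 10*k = (k - 2)*(k^2 - 5*k) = k*(k - 2)*(k - 5)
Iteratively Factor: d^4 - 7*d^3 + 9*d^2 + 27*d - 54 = (d - 3)*(d^3 - 4*d^2 - 3*d + 18) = (d - 3)^2*(d^2 - d - 6) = (d - 3)^3*(d + 2)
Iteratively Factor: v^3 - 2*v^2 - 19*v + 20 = (v - 1)*(v^2 - v - 20) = (v - 1)*(v + 4)*(v - 5)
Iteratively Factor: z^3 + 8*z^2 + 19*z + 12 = (z + 1)*(z^2 + 7*z + 12) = (z + 1)*(z + 4)*(z + 3)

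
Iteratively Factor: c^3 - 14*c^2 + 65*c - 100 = (c - 5)*(c^2 - 9*c + 20) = (c - 5)*(c - 4)*(c - 5)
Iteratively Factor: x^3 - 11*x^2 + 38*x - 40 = (x - 2)*(x^2 - 9*x + 20) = (x - 5)*(x - 2)*(x - 4)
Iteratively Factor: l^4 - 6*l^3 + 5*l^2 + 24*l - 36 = (l - 2)*(l^3 - 4*l^2 - 3*l + 18) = (l - 2)*(l + 2)*(l^2 - 6*l + 9) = (l - 3)*(l - 2)*(l + 2)*(l - 3)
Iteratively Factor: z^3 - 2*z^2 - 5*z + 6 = (z - 3)*(z^2 + z - 2) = (z - 3)*(z + 2)*(z - 1)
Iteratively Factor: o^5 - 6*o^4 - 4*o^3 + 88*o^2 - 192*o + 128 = (o - 2)*(o^4 - 4*o^3 - 12*o^2 + 64*o - 64) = (o - 4)*(o - 2)*(o^3 - 12*o + 16) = (o - 4)*(o - 2)^2*(o^2 + 2*o - 8) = (o - 4)*(o - 2)^2*(o + 4)*(o - 2)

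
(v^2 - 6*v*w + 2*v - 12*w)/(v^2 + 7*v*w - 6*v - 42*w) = (v^2 - 6*v*w + 2*v - 12*w)/(v^2 + 7*v*w - 6*v - 42*w)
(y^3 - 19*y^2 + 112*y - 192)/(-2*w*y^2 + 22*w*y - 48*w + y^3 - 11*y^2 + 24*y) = (y - 8)/(-2*w + y)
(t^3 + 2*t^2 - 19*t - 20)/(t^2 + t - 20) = t + 1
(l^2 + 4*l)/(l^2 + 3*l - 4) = l/(l - 1)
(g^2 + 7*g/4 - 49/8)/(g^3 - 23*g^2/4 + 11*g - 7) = (g + 7/2)/(g^2 - 4*g + 4)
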